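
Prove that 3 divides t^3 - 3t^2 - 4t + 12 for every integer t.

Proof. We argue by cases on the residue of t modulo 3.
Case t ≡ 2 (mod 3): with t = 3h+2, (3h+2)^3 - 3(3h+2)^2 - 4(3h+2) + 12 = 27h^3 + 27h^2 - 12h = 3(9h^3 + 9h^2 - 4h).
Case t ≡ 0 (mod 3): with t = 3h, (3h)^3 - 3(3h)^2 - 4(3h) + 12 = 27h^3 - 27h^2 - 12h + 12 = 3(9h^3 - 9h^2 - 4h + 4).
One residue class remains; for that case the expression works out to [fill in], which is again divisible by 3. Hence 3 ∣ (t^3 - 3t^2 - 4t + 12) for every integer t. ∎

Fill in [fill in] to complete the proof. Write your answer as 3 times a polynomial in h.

Only t ≡ 1 (mod 3) is unaccounted for. Put t = 3h+1:
(3h+1)^3 - 3(3h+1)^2 - 4(3h+1) + 12 expands to 27h^3 - 21h + 6,
and factoring out 3 leaves 3(9h^3 - 7h + 2).

3(9h^3 - 7h + 2)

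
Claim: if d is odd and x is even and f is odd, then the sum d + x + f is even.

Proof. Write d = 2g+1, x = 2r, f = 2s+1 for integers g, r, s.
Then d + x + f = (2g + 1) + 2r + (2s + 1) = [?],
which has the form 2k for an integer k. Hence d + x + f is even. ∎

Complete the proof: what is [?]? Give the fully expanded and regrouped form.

Expanding: (2g + 1) + 2r + (2s + 1) = 2g + 2r + 2s + 2.
Every term is even; pulling out the factor of 2 gives 2(g + r + s + 1).

2(g + r + s + 1)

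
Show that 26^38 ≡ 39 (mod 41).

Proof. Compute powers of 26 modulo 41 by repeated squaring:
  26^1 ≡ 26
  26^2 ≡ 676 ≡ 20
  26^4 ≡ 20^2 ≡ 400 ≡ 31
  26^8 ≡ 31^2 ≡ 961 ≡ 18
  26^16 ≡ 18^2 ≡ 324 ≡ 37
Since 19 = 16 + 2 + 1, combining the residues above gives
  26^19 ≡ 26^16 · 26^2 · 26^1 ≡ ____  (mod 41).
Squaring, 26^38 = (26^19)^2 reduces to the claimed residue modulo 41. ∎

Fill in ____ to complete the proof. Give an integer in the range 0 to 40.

11

Multiply the listed residues: 37 · 20 · 26 = 740 → 19240.
Reducing modulo 41: 19240 = 469·41 + 11, so 26^19 ≡ 11.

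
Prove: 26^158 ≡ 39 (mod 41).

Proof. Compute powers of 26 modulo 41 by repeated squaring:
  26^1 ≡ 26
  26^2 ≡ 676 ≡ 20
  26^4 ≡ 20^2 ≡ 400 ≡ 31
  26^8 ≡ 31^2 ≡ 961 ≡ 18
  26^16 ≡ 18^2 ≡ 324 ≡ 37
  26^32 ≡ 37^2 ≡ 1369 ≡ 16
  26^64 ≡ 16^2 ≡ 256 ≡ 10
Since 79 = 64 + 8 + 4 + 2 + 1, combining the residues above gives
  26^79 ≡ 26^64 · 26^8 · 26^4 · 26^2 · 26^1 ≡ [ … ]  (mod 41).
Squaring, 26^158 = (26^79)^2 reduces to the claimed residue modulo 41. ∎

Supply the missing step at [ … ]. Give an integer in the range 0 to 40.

Multiply the listed residues: 10 · 18 · 31 · 20 · 26 = 180 → 5580 → 111600 → 2901600.
Reducing modulo 41: 2901600 = 70770·41 + 30, so 26^79 ≡ 30.

30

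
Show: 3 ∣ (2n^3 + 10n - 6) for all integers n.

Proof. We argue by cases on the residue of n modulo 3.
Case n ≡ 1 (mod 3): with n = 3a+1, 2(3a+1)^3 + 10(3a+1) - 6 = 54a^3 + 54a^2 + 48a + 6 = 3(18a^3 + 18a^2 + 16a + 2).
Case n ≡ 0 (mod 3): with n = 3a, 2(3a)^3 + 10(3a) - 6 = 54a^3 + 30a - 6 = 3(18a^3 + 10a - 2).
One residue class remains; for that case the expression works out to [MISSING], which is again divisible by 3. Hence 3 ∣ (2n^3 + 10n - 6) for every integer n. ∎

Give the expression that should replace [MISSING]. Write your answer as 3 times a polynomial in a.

The residues treated are {1, 0}, so the missing case is n ≡ 2 (mod 3); write n = 3a+2.
Then 2(3a+2)^3 + 10(3a+2) - 6 = 54a^3 + 108a^2 + 102a + 30 = 3(18a^3 + 36a^2 + 34a + 10).

3(18a^3 + 36a^2 + 34a + 10)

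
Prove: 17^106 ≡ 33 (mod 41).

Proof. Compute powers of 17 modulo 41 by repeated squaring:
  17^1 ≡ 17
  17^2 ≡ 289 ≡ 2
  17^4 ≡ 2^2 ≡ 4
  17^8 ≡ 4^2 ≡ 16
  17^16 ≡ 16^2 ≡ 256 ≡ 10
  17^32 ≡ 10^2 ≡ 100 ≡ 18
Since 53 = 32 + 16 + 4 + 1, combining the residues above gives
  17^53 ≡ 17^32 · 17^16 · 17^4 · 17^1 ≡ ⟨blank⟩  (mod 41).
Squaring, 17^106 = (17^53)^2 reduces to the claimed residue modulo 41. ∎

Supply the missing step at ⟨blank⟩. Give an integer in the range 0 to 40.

22

17^32 · 17^16 · 17^4 · 17^1 ≡ 18 · 10 · 4 · 17 = 12240.
12240 mod 41 = 22, so 17^53 ≡ 22 (mod 41).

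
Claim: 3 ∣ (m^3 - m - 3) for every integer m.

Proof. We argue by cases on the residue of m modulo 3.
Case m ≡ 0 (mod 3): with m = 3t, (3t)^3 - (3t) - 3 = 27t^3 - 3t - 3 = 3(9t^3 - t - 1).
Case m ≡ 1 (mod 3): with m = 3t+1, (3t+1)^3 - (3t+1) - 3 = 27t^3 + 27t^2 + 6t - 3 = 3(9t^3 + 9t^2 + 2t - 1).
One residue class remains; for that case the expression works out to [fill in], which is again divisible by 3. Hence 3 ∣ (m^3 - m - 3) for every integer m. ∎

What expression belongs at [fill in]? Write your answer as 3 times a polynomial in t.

The residues treated are {0, 1}, so the missing case is m ≡ 2 (mod 3); write m = 3t+2.
Then (3t+2)^3 - (3t+2) - 3 = 27t^3 + 54t^2 + 33t + 3 = 3(9t^3 + 18t^2 + 11t + 1).

3(9t^3 + 18t^2 + 11t + 1)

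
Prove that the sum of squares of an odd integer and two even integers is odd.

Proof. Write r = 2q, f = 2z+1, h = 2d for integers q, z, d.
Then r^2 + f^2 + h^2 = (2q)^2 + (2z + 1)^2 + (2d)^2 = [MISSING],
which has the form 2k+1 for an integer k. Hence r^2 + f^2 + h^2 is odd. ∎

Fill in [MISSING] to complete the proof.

2(2d^2 + 2q^2 + 2z^2 + 2z) + 1

(2q)^2 + (2z + 1)^2 + (2d)^2 = 4d^2 + 4q^2 + 4z^2 + 4z + 1
= 2(2d^2 + 2q^2 + 2z^2 + 2z) + 1.
Since 2d^2 + 2q^2 + 2z^2 + 2z is an integer, the sum of squares is of the form 2k+1 for an integer k.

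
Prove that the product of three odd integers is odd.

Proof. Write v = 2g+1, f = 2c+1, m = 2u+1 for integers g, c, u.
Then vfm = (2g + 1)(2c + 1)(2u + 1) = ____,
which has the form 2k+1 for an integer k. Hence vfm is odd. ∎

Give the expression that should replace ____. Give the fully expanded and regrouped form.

2(4cgu + 2cg + 2cu + c + 2gu + g + u) + 1

(2g + 1)(2c + 1)(2u + 1) = 8cgu + 4cg + 4cu + 2c + 4gu + 2g + 2u + 1
= 2(4cgu + 2cg + 2cu + c + 2gu + g + u) + 1.
Since 4cgu + 2cg + 2cu + c + 2gu + g + u is an integer, the product is of the form 2k+1 for an integer k.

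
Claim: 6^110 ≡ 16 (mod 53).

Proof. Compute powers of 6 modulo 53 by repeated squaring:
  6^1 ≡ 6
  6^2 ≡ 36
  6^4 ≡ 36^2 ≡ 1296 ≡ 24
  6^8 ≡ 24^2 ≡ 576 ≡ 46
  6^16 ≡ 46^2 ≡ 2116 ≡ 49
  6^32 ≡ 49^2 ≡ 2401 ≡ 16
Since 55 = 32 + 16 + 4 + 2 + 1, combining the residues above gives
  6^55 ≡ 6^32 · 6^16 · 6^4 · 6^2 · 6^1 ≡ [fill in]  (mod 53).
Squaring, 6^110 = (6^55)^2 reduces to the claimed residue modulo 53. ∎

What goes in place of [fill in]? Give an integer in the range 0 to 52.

4

6^32 · 6^16 · 6^4 · 6^2 · 6^1 ≡ 16 · 49 · 24 · 36 · 6 = 4064256.
4064256 mod 53 = 4, so 6^55 ≡ 4 (mod 53).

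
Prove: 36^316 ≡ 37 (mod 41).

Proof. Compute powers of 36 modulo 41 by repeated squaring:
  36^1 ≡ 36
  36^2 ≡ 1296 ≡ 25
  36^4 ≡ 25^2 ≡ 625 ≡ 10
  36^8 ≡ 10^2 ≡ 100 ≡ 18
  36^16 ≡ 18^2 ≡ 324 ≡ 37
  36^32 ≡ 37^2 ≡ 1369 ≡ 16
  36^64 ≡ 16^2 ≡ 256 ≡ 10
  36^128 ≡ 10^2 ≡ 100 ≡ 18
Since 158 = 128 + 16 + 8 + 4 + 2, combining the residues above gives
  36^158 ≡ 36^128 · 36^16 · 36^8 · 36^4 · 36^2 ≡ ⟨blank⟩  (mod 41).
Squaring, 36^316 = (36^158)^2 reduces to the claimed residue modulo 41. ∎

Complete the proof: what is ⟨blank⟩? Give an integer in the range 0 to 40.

23

36^128 · 36^16 · 36^8 · 36^4 · 36^2 ≡ 18 · 37 · 18 · 10 · 25 = 2997000.
2997000 mod 41 = 23, so 36^158 ≡ 23 (mod 41).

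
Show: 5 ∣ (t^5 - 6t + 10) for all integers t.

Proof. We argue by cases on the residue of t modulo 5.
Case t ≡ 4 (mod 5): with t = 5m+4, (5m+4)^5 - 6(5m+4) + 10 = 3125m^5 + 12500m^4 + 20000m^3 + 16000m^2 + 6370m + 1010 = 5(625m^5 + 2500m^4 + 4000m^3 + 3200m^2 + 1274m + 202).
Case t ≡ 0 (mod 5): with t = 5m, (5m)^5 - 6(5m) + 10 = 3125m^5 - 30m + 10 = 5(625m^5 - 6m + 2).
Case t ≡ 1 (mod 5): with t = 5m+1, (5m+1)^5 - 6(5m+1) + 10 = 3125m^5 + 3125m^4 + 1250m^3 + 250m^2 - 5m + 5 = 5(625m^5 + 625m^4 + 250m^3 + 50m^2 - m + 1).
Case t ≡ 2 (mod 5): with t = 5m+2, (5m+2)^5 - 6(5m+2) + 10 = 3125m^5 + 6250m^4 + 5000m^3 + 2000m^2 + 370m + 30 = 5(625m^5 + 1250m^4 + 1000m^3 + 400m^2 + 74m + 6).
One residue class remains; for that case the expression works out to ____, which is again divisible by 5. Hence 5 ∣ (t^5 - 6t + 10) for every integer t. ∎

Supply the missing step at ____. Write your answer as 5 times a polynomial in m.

5(625m^5 + 1875m^4 + 2250m^3 + 1350m^2 + 399m + 47)

The residues treated are {4, 0, 1, 2}, so the missing case is t ≡ 3 (mod 5); write t = 5m+3.
Then (5m+3)^5 - 6(5m+3) + 10 = 3125m^5 + 9375m^4 + 11250m^3 + 6750m^2 + 1995m + 235 = 5(625m^5 + 1875m^4 + 2250m^3 + 1350m^2 + 399m + 47).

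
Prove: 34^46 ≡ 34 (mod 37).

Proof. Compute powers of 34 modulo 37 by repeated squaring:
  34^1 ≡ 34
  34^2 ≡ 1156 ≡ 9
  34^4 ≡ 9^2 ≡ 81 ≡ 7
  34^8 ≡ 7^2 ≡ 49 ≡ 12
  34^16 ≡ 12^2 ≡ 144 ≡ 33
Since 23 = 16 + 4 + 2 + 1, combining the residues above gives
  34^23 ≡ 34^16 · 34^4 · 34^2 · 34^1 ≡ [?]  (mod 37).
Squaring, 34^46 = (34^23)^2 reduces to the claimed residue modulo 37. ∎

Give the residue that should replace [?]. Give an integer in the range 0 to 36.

Multiply the listed residues: 33 · 7 · 9 · 34 = 231 → 2079 → 70686.
Reducing modulo 37: 70686 = 1910·37 + 16, so 34^23 ≡ 16.

16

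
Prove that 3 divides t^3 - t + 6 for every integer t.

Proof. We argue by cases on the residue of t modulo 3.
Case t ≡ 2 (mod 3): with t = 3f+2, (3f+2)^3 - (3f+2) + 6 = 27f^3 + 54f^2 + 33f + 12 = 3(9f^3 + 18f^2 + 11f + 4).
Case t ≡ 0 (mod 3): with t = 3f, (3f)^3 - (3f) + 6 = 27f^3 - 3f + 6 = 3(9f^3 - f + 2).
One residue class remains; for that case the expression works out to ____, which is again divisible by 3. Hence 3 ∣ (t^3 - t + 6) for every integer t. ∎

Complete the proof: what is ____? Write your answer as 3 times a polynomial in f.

The residues treated are {2, 0}, so the missing case is t ≡ 1 (mod 3); write t = 3f+1.
Then (3f+1)^3 - (3f+1) + 6 = 27f^3 + 27f^2 + 6f + 6 = 3(9f^3 + 9f^2 + 2f + 2).

3(9f^3 + 9f^2 + 2f + 2)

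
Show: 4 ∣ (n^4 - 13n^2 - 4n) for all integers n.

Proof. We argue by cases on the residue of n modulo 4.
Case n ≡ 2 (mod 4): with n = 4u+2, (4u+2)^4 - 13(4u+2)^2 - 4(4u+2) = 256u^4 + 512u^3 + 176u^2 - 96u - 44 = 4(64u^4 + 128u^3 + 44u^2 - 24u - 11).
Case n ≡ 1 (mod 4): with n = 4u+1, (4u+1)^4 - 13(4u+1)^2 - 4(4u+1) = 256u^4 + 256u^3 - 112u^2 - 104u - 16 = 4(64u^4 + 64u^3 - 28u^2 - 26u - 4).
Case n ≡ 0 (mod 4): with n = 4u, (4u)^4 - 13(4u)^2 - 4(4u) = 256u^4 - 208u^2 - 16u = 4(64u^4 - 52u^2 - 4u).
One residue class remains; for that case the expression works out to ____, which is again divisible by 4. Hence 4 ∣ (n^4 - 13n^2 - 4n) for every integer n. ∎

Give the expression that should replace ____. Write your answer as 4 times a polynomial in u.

4(64u^4 + 192u^3 + 164u^2 + 26u - 12)

Only n ≡ 3 (mod 4) is unaccounted for. Put n = 4u+3:
(4u+3)^4 - 13(4u+3)^2 - 4(4u+3) expands to 256u^4 + 768u^3 + 656u^2 + 104u - 48,
and factoring out 4 leaves 4(64u^4 + 192u^3 + 164u^2 + 26u - 12).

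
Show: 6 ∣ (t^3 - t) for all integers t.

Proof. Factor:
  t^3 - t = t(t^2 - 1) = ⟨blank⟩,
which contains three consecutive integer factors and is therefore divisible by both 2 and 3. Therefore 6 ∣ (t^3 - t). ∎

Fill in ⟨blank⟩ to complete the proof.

t(t^2 - 1) = t(t - 1)(t + 1) = (t - 1)t(t + 1).
These three factors are consecutive integers, so their product is divisible by 6.

(t - 1)t(t + 1)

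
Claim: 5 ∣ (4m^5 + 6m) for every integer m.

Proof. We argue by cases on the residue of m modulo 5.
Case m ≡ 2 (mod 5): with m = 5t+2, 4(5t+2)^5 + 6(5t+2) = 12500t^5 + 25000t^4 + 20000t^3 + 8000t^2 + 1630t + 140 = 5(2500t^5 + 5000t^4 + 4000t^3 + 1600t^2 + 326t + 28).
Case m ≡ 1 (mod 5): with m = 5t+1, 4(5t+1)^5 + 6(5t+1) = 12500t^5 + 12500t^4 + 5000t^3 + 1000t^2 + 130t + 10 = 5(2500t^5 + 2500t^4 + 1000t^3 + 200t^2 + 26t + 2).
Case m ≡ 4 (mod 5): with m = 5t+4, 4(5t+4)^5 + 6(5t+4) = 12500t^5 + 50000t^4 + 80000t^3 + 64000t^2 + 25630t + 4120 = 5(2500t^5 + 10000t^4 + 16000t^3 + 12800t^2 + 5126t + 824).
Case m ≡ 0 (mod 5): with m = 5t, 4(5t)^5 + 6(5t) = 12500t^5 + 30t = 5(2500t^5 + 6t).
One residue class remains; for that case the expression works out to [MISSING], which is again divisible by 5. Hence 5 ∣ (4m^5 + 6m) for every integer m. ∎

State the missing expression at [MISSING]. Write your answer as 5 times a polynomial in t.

5(2500t^5 + 7500t^4 + 9000t^3 + 5400t^2 + 1626t + 198)

Only m ≡ 3 (mod 5) is unaccounted for. Put m = 5t+3:
4(5t+3)^5 + 6(5t+3) expands to 12500t^5 + 37500t^4 + 45000t^3 + 27000t^2 + 8130t + 990,
and factoring out 5 leaves 5(2500t^5 + 7500t^4 + 9000t^3 + 5400t^2 + 1626t + 198).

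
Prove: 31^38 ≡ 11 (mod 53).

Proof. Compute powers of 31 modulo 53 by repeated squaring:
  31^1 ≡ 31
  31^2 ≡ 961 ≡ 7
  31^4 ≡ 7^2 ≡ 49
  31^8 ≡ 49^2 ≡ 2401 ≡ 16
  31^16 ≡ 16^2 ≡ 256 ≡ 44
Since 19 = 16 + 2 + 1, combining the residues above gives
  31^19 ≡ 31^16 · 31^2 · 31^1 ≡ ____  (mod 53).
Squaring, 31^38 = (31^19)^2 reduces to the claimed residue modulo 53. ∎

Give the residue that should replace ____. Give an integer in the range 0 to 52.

Multiply the listed residues: 44 · 7 · 31 = 308 → 9548.
Reducing modulo 53: 9548 = 180·53 + 8, so 31^19 ≡ 8.

8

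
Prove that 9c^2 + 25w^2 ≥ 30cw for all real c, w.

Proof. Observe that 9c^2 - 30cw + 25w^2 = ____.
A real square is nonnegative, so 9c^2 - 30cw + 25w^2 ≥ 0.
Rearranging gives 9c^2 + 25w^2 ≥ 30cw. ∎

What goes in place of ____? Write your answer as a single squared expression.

(3c - 5w)^2

The leading and trailing coefficients are 3^2 and 5^2, and 30 = 2·3·5, so the trinomial is (3c - 5w)^2.
Hence 9c^2 - 30cw + 25w^2 ≥ 0.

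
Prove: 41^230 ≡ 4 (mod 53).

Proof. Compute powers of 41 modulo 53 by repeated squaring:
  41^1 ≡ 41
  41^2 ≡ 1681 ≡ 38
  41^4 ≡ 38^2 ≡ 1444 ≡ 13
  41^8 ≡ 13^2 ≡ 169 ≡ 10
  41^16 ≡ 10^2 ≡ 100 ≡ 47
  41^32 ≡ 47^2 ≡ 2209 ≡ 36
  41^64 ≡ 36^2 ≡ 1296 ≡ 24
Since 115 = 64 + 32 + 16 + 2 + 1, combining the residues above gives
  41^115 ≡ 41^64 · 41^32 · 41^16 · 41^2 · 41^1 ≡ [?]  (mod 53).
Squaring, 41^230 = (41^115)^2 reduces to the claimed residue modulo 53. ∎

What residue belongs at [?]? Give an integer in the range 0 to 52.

51

41^64 · 41^32 · 41^16 · 41^2 · 41^1 ≡ 24 · 36 · 47 · 38 · 41 = 63267264.
63267264 mod 53 = 51, so 41^115 ≡ 51 (mod 53).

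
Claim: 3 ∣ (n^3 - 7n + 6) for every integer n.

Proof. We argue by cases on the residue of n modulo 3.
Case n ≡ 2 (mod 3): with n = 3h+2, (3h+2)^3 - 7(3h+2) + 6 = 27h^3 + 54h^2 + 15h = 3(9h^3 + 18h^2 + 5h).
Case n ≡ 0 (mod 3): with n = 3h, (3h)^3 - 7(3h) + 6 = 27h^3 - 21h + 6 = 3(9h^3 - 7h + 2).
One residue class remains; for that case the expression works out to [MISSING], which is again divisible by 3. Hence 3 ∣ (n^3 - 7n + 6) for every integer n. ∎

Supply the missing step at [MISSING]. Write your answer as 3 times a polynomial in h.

3(9h^3 + 9h^2 - 4h)

The residues treated are {2, 0}, so the missing case is n ≡ 1 (mod 3); write n = 3h+1.
Then (3h+1)^3 - 7(3h+1) + 6 = 27h^3 + 27h^2 - 12h = 3(9h^3 + 9h^2 - 4h).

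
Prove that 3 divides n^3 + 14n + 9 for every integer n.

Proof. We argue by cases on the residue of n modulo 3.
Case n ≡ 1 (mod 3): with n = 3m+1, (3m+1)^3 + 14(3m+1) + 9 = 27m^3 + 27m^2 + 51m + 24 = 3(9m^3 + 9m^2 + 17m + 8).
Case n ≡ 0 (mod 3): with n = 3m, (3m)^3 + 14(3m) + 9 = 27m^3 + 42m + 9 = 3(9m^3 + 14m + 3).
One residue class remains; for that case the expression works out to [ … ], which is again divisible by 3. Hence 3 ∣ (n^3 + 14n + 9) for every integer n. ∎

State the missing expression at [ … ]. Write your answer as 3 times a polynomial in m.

Only n ≡ 2 (mod 3) is unaccounted for. Put n = 3m+2:
(3m+2)^3 + 14(3m+2) + 9 expands to 27m^3 + 54m^2 + 78m + 45,
and factoring out 3 leaves 3(9m^3 + 18m^2 + 26m + 15).

3(9m^3 + 18m^2 + 26m + 15)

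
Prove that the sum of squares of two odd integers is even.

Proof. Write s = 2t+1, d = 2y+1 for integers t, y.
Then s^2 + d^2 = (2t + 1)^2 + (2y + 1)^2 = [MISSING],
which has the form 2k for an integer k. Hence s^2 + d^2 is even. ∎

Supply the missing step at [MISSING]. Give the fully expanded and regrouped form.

Expanding: (2t + 1)^2 + (2y + 1)^2 = 4t^2 + 4t + 4y^2 + 4y + 2.
Every term is even; pulling out the factor of 2 gives 2(2t^2 + 2t + 2y^2 + 2y + 1).

2(2t^2 + 2t + 2y^2 + 2y + 1)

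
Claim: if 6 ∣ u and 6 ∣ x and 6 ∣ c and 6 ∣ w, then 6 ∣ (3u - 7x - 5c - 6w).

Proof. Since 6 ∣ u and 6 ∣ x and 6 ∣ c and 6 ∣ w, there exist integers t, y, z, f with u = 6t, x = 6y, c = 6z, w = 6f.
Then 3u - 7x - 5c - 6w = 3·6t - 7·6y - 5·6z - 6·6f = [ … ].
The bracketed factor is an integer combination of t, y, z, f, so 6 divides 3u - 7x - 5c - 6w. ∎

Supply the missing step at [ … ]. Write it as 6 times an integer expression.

Pull the common 6 out of every term: 3·6t - 7·6y - 5·6z - 6·6f = 6(-6f + 3t - 7y - 5z).
-6f + 3t - 7y - 5z is an integer, which exhibits the divisibility.

6(-6f + 3t - 7y - 5z)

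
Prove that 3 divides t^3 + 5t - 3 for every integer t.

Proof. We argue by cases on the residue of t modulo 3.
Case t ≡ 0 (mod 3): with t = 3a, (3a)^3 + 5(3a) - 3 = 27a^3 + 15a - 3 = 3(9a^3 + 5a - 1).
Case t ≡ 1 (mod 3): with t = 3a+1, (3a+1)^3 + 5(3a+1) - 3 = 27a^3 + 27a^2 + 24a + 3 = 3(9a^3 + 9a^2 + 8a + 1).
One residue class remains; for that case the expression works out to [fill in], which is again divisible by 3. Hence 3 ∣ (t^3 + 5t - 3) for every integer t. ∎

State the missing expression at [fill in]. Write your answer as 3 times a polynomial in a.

Only t ≡ 2 (mod 3) is unaccounted for. Put t = 3a+2:
(3a+2)^3 + 5(3a+2) - 3 expands to 27a^3 + 54a^2 + 51a + 15,
and factoring out 3 leaves 3(9a^3 + 18a^2 + 17a + 5).

3(9a^3 + 18a^2 + 17a + 5)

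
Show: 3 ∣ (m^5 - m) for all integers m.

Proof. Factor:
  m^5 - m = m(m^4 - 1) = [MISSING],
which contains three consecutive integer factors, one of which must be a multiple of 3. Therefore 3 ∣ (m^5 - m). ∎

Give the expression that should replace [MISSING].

m^4 - 1 = (m^2 - 1)(m^2 + 1), and m^2 - 1 = (m-1)(m+1).
So m(m^4 - 1) = (m - 1)m(m + 1)(m^2 + 1).

(m - 1)m(m + 1)(m^2 + 1)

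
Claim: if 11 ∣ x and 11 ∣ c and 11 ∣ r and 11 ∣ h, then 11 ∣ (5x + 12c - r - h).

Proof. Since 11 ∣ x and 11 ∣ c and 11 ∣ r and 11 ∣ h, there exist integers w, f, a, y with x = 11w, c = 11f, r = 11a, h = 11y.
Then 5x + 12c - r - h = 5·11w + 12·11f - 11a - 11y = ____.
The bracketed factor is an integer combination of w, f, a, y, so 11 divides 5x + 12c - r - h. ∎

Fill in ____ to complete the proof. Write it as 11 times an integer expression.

Pull the common 11 out of every term: 5·11w + 12·11f - 11a - 11y = 11(-a + 12f + 5w - y).
-a + 12f + 5w - y is an integer, which exhibits the divisibility.

11(-a + 12f + 5w - y)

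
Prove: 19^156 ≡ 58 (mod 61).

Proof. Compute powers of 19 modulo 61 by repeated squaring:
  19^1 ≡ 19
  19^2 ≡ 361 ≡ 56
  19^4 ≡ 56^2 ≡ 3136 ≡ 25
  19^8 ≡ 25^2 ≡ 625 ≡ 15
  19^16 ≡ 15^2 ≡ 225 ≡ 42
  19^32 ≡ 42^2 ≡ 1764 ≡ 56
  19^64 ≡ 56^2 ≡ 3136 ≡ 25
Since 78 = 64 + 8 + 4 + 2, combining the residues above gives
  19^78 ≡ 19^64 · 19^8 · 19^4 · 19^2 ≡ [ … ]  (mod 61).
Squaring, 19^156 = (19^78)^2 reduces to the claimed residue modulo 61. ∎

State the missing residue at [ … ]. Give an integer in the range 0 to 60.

19^64 · 19^8 · 19^4 · 19^2 ≡ 25 · 15 · 25 · 56 = 525000.
525000 mod 61 = 34, so 19^78 ≡ 34 (mod 61).

34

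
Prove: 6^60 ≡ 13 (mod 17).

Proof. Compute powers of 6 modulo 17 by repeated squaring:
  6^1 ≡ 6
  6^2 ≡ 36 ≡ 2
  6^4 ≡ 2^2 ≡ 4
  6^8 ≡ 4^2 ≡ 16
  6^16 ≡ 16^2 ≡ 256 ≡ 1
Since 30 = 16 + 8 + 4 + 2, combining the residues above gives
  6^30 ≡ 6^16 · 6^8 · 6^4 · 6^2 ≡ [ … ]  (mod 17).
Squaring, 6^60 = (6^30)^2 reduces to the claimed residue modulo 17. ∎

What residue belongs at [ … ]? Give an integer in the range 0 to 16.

9

6^16 · 6^8 · 6^4 · 6^2 ≡ 1 · 16 · 4 · 2 = 128.
128 mod 17 = 9, so 6^30 ≡ 9 (mod 17).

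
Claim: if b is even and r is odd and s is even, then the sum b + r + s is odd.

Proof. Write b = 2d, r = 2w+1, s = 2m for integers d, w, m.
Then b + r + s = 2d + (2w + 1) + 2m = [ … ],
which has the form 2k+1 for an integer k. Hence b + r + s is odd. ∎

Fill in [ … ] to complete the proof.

2(d + m + w) + 1

Expanding: 2d + (2w + 1) + 2m = 2d + 2m + 2w + 1.
Every term except the constant is even, so this is 2(d + m + w) + 1,
and d + m + w ∈ ℤ gives the required form.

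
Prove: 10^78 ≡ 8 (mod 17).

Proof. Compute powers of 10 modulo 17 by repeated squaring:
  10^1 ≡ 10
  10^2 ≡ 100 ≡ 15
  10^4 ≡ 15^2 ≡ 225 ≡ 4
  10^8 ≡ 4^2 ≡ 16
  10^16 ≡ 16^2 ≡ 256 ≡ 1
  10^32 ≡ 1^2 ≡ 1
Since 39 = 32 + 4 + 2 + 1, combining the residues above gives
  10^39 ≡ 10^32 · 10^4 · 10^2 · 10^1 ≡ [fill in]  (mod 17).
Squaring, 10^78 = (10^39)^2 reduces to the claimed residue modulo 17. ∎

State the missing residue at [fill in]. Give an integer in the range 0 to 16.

10^32 · 10^4 · 10^2 · 10^1 ≡ 1 · 4 · 15 · 10 = 600.
600 mod 17 = 5, so 10^39 ≡ 5 (mod 17).

5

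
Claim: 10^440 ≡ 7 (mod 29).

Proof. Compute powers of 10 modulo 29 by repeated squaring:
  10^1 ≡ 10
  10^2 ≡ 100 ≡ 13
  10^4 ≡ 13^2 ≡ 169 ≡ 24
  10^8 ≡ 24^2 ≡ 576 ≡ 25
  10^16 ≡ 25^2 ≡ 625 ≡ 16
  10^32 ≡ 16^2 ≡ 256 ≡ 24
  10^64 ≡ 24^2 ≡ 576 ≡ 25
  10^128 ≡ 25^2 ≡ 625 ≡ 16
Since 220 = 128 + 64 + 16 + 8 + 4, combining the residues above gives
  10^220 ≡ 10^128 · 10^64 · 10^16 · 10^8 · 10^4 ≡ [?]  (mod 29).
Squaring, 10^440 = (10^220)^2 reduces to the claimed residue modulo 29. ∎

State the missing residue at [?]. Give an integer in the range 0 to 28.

23

10^128 · 10^64 · 10^16 · 10^8 · 10^4 ≡ 16 · 25 · 16 · 25 · 24 = 3840000.
3840000 mod 29 = 23, so 10^220 ≡ 23 (mod 29).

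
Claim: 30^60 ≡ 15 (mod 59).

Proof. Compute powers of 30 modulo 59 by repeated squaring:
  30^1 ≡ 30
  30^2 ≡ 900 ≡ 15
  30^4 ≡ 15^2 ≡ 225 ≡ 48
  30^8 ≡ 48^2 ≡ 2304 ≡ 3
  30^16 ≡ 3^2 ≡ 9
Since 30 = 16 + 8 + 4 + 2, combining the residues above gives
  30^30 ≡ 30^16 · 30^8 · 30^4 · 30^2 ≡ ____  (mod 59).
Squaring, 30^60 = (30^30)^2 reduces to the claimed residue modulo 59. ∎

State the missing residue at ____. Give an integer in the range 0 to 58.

30^16 · 30^8 · 30^4 · 30^2 ≡ 9 · 3 · 48 · 15 = 19440.
19440 mod 59 = 29, so 30^30 ≡ 29 (mod 59).

29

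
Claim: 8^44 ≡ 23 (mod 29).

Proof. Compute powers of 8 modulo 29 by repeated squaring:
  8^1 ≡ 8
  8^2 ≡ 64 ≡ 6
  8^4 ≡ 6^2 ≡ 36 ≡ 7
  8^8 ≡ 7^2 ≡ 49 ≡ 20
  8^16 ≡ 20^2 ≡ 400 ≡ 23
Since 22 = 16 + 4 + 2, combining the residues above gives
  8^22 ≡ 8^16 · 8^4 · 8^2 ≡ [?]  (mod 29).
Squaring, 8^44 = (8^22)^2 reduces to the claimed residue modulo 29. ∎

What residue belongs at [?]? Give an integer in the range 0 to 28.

9

8^16 · 8^4 · 8^2 ≡ 23 · 7 · 6 = 966.
966 mod 29 = 9, so 8^22 ≡ 9 (mod 29).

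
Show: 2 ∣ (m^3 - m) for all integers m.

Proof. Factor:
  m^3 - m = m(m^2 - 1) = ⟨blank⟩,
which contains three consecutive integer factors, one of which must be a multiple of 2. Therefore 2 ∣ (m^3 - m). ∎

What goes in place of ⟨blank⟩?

m(m^2 - 1) = m(m - 1)(m + 1) = (m - 1)m(m + 1).
These three factors are consecutive integers, so their product is divisible by 2.

(m - 1)m(m + 1)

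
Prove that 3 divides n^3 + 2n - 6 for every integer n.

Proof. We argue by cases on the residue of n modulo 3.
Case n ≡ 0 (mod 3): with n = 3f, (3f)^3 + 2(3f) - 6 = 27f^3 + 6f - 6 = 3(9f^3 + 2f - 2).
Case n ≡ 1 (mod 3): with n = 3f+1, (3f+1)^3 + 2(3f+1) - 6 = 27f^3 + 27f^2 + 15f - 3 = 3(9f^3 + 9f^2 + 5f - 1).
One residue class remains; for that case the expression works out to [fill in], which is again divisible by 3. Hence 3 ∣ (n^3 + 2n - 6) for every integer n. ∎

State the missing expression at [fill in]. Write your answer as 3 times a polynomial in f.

The residues treated are {0, 1}, so the missing case is n ≡ 2 (mod 3); write n = 3f+2.
Then (3f+2)^3 + 2(3f+2) - 6 = 27f^3 + 54f^2 + 42f + 6 = 3(9f^3 + 18f^2 + 14f + 2).

3(9f^3 + 18f^2 + 14f + 2)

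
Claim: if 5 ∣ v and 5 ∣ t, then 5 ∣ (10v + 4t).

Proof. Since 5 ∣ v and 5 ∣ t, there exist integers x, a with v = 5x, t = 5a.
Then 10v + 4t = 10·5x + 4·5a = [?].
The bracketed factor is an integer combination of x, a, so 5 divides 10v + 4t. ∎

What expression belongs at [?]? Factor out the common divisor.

5(4a + 10x)

Each term has a factor of 5: 10·5x + 4·5a = 5·(4a + 10x).
Since 4a + 10x is an integer, 5 ∣ (10v + 4t).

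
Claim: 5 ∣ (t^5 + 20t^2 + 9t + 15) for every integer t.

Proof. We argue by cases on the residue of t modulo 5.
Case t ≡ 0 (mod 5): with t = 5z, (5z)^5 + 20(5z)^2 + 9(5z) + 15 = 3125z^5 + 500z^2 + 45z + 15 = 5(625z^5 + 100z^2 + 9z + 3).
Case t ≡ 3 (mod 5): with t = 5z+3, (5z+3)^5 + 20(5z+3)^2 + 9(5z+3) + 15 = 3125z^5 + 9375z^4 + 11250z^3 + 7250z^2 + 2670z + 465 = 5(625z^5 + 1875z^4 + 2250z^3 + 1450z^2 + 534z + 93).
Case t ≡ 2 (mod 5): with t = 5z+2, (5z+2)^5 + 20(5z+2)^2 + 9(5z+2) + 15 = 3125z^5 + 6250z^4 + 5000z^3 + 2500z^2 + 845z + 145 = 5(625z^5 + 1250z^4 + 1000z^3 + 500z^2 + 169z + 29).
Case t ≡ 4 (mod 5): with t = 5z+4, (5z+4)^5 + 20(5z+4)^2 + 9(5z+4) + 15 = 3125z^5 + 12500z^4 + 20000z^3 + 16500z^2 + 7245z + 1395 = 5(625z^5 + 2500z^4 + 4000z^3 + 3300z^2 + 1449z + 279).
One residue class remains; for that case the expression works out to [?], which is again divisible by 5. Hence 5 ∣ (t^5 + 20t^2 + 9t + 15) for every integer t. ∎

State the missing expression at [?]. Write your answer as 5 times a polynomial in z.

The residues treated are {0, 3, 2, 4}, so the missing case is t ≡ 1 (mod 5); write t = 5z+1.
Then (5z+1)^5 + 20(5z+1)^2 + 9(5z+1) + 15 = 3125z^5 + 3125z^4 + 1250z^3 + 750z^2 + 270z + 45 = 5(625z^5 + 625z^4 + 250z^3 + 150z^2 + 54z + 9).

5(625z^5 + 625z^4 + 250z^3 + 150z^2 + 54z + 9)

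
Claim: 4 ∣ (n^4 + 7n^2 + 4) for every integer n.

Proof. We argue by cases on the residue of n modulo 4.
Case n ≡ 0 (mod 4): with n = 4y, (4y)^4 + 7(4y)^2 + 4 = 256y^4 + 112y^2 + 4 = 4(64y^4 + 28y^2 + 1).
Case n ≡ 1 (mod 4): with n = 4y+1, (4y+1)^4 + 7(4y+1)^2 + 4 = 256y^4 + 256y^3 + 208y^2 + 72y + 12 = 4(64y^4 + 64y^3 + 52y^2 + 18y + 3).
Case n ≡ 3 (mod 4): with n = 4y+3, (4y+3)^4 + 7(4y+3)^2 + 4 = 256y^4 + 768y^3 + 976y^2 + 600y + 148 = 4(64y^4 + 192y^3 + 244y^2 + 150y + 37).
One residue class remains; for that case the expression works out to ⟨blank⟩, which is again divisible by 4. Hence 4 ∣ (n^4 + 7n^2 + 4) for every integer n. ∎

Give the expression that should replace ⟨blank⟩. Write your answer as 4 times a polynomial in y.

Only n ≡ 2 (mod 4) is unaccounted for. Put n = 4y+2:
(4y+2)^4 + 7(4y+2)^2 + 4 expands to 256y^4 + 512y^3 + 496y^2 + 240y + 48,
and factoring out 4 leaves 4(64y^4 + 128y^3 + 124y^2 + 60y + 12).

4(64y^4 + 128y^3 + 124y^2 + 60y + 12)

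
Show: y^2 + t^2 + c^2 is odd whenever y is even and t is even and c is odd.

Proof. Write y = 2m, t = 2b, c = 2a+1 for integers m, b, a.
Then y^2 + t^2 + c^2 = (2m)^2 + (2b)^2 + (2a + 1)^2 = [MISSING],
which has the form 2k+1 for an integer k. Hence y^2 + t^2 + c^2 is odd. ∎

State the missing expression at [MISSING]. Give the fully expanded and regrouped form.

(2m)^2 + (2b)^2 + (2a + 1)^2 = 4a^2 + 4a + 4b^2 + 4m^2 + 1
= 2(2a^2 + 2a + 2b^2 + 2m^2) + 1.
Since 2a^2 + 2a + 2b^2 + 2m^2 is an integer, the sum of squares is of the form 2k+1 for an integer k.

2(2a^2 + 2a + 2b^2 + 2m^2) + 1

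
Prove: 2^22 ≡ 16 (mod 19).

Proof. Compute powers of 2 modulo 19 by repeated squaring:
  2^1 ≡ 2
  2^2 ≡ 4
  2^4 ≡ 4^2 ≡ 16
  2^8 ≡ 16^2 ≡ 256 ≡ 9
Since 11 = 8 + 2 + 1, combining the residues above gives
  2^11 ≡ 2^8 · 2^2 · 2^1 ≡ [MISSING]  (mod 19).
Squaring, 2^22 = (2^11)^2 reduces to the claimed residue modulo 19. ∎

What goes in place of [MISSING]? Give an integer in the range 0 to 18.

2^8 · 2^2 · 2^1 ≡ 9 · 4 · 2 = 72.
72 mod 19 = 15, so 2^11 ≡ 15 (mod 19).

15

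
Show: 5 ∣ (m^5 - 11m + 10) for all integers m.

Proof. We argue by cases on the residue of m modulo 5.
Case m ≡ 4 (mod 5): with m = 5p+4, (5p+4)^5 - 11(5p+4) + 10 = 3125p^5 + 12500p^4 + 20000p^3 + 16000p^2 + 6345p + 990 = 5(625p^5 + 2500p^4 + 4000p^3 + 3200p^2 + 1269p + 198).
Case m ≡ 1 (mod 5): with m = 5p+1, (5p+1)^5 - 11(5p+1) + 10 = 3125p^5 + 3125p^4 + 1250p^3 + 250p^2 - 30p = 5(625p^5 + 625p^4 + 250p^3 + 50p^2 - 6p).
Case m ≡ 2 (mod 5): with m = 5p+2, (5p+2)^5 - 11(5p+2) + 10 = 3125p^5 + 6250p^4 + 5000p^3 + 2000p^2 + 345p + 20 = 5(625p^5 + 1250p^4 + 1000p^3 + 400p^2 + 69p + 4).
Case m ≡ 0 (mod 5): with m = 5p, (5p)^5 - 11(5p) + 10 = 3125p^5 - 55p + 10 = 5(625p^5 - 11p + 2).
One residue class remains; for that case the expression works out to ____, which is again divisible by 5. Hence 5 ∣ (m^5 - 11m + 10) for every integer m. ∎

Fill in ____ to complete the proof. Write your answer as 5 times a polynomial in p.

5(625p^5 + 1875p^4 + 2250p^3 + 1350p^2 + 394p + 44)

Only m ≡ 3 (mod 5) is unaccounted for. Put m = 5p+3:
(5p+3)^5 - 11(5p+3) + 10 expands to 3125p^5 + 9375p^4 + 11250p^3 + 6750p^2 + 1970p + 220,
and factoring out 5 leaves 5(625p^5 + 1875p^4 + 2250p^3 + 1350p^2 + 394p + 44).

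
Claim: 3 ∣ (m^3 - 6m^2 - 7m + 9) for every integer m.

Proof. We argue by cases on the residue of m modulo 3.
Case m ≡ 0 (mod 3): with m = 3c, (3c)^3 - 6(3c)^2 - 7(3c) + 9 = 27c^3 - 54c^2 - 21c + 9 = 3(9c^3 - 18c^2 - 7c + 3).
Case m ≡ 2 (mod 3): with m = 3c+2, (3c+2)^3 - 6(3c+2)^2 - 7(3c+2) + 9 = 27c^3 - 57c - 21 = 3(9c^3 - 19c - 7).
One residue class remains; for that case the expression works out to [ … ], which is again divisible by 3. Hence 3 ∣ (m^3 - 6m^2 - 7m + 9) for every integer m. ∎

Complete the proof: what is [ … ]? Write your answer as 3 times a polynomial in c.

3(9c^3 - 9c^2 - 16c - 1)

Only m ≡ 1 (mod 3) is unaccounted for. Put m = 3c+1:
(3c+1)^3 - 6(3c+1)^2 - 7(3c+1) + 9 expands to 27c^3 - 27c^2 - 48c - 3,
and factoring out 3 leaves 3(9c^3 - 9c^2 - 16c - 1).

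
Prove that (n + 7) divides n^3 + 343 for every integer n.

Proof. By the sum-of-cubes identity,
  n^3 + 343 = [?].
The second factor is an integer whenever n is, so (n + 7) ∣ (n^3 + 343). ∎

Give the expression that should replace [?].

(n + 7)(n^2 - 7n + 49)

a^3 + b^3 = (a + b)(a^2 - ab + b^2). With a = n, b = 7:
n^3 + 343 = (n + 7)(n^2 - 7n + 49).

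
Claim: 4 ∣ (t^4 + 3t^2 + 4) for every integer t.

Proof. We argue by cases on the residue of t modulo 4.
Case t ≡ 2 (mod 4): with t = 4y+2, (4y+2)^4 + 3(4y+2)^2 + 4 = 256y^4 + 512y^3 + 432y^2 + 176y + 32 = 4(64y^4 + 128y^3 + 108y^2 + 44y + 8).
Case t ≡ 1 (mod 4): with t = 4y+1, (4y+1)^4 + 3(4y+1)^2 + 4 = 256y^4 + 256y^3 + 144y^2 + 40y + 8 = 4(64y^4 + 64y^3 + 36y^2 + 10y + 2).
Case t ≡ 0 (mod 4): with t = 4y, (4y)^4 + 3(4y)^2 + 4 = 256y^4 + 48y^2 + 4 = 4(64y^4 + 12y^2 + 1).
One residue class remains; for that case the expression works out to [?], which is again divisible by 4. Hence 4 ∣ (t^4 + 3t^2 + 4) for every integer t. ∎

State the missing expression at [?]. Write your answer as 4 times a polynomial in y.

The residues treated are {2, 1, 0}, so the missing case is t ≡ 3 (mod 4); write t = 4y+3.
Then (4y+3)^4 + 3(4y+3)^2 + 4 = 256y^4 + 768y^3 + 912y^2 + 504y + 112 = 4(64y^4 + 192y^3 + 228y^2 + 126y + 28).

4(64y^4 + 192y^3 + 228y^2 + 126y + 28)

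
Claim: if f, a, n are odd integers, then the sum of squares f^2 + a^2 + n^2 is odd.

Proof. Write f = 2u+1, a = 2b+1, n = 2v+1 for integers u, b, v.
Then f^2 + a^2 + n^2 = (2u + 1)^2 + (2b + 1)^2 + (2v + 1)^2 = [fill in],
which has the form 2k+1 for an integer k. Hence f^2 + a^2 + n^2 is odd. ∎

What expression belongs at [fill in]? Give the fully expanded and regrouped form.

2(2b^2 + 2b + 2u^2 + 2u + 2v^2 + 2v + 1) + 1

(2u + 1)^2 + (2b + 1)^2 + (2v + 1)^2 = 4b^2 + 4b + 4u^2 + 4u + 4v^2 + 4v + 3
= 2(2b^2 + 2b + 2u^2 + 2u + 2v^2 + 2v + 1) + 1.
Since 2b^2 + 2b + 2u^2 + 2u + 2v^2 + 2v + 1 is an integer, the sum of squares is of the form 2k+1 for an integer k.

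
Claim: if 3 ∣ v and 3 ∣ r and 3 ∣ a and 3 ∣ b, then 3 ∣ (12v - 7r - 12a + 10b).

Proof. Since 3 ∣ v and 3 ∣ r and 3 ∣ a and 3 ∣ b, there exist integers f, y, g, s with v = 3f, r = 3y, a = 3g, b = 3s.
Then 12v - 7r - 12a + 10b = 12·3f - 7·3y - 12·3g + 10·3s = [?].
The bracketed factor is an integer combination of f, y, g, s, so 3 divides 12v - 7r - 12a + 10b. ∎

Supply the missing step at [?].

3(12f - 12g + 10s - 7y)

Pull the common 3 out of every term: 12·3f - 7·3y - 12·3g + 10·3s = 3(12f - 12g + 10s - 7y).
12f - 12g + 10s - 7y is an integer, which exhibits the divisibility.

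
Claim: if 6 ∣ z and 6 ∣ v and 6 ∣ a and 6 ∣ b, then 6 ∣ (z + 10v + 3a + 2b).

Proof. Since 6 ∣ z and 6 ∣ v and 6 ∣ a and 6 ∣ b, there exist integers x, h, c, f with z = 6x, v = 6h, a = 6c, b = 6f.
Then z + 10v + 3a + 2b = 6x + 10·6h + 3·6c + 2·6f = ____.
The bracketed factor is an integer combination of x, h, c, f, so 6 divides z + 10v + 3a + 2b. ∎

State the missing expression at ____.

Pull the common 6 out of every term: 6x + 10·6h + 3·6c + 2·6f = 6(3c + 2f + 10h + x).
3c + 2f + 10h + x is an integer, which exhibits the divisibility.

6(3c + 2f + 10h + x)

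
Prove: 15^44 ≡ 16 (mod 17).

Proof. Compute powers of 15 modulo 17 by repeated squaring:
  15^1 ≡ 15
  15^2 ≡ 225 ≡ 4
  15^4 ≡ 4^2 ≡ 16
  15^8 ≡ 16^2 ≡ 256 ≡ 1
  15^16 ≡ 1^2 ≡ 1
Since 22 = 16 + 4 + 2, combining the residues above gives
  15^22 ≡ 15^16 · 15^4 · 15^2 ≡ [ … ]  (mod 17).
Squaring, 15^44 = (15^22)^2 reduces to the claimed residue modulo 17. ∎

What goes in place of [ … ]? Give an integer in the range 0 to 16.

13

Multiply the listed residues: 1 · 16 · 4 = 16 → 64.
Reducing modulo 17: 64 = 3·17 + 13, so 15^22 ≡ 13.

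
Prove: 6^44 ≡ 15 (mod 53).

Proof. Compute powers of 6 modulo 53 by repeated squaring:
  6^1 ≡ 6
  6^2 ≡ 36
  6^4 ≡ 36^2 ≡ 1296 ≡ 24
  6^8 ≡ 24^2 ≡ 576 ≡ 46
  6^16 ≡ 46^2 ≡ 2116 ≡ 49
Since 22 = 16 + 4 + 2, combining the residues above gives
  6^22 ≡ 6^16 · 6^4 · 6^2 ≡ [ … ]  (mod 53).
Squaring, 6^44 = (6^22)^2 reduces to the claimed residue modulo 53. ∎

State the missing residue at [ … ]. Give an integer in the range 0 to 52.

Multiply the listed residues: 49 · 24 · 36 = 1176 → 42336.
Reducing modulo 53: 42336 = 798·53 + 42, so 6^22 ≡ 42.

42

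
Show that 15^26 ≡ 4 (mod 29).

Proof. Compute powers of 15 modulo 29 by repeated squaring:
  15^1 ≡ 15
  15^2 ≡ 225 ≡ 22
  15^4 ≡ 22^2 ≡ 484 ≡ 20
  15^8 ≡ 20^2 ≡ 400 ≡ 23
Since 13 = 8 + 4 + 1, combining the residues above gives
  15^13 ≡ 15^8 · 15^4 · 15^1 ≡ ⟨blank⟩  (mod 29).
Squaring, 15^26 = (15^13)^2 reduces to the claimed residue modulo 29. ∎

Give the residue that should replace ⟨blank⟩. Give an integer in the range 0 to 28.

15^8 · 15^4 · 15^1 ≡ 23 · 20 · 15 = 6900.
6900 mod 29 = 27, so 15^13 ≡ 27 (mod 29).

27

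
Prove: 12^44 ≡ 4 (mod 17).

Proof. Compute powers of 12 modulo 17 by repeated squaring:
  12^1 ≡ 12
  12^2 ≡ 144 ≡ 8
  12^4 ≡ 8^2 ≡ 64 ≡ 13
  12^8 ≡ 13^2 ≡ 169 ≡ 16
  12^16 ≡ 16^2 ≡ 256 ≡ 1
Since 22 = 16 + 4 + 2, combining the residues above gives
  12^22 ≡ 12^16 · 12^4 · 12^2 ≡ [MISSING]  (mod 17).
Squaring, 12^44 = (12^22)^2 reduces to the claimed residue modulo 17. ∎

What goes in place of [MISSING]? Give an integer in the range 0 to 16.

2

12^16 · 12^4 · 12^2 ≡ 1 · 13 · 8 = 104.
104 mod 17 = 2, so 12^22 ≡ 2 (mod 17).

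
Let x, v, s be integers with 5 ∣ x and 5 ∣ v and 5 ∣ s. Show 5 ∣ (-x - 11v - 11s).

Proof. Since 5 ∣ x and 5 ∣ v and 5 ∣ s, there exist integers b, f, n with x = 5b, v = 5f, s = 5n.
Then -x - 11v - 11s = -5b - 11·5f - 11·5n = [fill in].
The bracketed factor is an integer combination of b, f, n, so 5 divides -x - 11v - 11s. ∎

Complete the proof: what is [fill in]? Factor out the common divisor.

5(-b - 11f - 11n)

Each term has a factor of 5: -5b - 11·5f - 11·5n = 5·(-b - 11f - 11n).
Since -b - 11f - 11n is an integer, 5 ∣ (-x - 11v - 11s).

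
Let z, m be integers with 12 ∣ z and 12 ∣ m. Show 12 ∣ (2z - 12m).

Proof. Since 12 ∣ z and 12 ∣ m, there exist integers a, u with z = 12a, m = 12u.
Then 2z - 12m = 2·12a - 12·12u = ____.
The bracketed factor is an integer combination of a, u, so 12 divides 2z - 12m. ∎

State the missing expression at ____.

Each term has a factor of 12: 2·12a - 12·12u = 12·(2a - 12u).
Since 2a - 12u is an integer, 12 ∣ (2z - 12m).

12(2a - 12u)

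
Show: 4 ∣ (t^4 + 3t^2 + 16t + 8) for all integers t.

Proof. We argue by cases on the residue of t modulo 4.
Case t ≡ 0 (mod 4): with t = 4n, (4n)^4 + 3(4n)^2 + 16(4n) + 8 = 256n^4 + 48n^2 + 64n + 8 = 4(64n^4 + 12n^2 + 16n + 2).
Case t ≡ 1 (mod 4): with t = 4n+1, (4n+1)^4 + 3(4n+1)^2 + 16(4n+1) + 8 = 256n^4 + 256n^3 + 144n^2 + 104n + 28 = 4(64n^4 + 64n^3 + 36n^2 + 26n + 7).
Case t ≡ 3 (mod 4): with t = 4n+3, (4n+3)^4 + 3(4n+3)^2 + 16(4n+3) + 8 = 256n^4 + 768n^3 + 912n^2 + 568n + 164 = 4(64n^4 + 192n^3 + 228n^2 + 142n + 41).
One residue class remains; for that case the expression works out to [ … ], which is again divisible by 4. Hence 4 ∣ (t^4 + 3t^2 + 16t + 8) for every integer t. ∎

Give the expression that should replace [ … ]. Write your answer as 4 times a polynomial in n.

4(64n^4 + 128n^3 + 108n^2 + 60n + 17)

The residues treated are {0, 1, 3}, so the missing case is t ≡ 2 (mod 4); write t = 4n+2.
Then (4n+2)^4 + 3(4n+2)^2 + 16(4n+2) + 8 = 256n^4 + 512n^3 + 432n^2 + 240n + 68 = 4(64n^4 + 128n^3 + 108n^2 + 60n + 17).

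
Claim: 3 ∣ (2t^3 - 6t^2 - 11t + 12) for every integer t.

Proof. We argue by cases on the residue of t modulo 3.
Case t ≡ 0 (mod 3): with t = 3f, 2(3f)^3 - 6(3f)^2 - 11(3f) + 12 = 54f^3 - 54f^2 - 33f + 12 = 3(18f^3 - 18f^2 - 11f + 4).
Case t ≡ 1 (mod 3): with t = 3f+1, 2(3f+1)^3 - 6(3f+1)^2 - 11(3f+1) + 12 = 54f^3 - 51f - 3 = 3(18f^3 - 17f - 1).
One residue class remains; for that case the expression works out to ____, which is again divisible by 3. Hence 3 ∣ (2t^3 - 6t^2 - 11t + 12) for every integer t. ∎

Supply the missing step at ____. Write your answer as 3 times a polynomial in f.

The residues treated are {0, 1}, so the missing case is t ≡ 2 (mod 3); write t = 3f+2.
Then 2(3f+2)^3 - 6(3f+2)^2 - 11(3f+2) + 12 = 54f^3 + 54f^2 - 33f - 18 = 3(18f^3 + 18f^2 - 11f - 6).

3(18f^3 + 18f^2 - 11f - 6)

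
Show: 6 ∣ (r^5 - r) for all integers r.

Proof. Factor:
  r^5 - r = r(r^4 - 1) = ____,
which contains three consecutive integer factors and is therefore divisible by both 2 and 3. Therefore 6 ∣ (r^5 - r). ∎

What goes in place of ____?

(r - 1)r(r + 1)(r^2 + 1)

r^4 - 1 = (r^2 - 1)(r^2 + 1), and r^2 - 1 = (r-1)(r+1).
So r(r^4 - 1) = (r - 1)r(r + 1)(r^2 + 1).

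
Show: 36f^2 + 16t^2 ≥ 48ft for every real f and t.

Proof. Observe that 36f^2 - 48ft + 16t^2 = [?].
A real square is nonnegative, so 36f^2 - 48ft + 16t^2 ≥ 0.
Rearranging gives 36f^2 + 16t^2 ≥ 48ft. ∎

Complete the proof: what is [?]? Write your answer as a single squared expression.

(6f - 4t)^2

36f^2 - 48ft + 16t^2 is a perfect-square trinomial: the outer terms are (6f)^2 and (4t)^2, and the cross term is -2·6f·4t.
So 36f^2 - 48ft + 16t^2 = (6f - 4t)^2 ≥ 0.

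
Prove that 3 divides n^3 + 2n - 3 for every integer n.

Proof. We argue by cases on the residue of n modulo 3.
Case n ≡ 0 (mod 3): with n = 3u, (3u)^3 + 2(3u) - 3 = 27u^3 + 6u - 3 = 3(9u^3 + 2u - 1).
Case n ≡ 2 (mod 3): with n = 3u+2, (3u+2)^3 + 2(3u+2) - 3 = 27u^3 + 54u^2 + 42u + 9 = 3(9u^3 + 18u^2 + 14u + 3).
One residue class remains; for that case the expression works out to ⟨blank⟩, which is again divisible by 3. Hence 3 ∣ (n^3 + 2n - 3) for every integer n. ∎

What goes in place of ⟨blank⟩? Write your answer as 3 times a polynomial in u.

The residues treated are {0, 2}, so the missing case is n ≡ 1 (mod 3); write n = 3u+1.
Then (3u+1)^3 + 2(3u+1) - 3 = 27u^3 + 27u^2 + 15u = 3(9u^3 + 9u^2 + 5u).

3(9u^3 + 9u^2 + 5u)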